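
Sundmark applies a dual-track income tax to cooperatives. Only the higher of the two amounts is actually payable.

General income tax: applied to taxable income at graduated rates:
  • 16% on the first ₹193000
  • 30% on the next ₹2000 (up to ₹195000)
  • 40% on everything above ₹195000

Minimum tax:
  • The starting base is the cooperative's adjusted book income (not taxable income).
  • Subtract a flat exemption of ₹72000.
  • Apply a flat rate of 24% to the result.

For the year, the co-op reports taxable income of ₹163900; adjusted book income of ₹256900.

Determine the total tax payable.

General income tax:
  ₹163900 × 16% = ₹26224

Minimum tax:
  Base (adjusted book income): ₹256900
  Less exemption ₹72000 → base ₹184900
  ₹184900 × 24% = ₹44376

₹44376 > ₹26224, so the minimum tax is the binding amount.

₹44376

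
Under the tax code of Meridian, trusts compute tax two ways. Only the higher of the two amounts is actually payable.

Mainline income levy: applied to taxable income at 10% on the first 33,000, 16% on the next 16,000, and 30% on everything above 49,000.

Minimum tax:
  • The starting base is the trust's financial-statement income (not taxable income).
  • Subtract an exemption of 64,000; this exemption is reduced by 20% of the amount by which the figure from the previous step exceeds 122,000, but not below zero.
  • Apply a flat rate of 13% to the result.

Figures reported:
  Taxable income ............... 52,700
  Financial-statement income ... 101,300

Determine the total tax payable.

Mainline income levy:
  33,000 × 10% = 3,300
  16,000 × 16% = 2,560
  3,700 × 30% = 1,110
  → 6,970

Minimum tax:
  Base (financial-statement income): 101,300
  Exemption: 101,300 ≤ 122,000, so full 64,000 applies
  Base: 101,300 − 64,000 = 37,300
  37,300 × 13% = 4,849

6,970 > 4,849, so the mainline income levy governs.

6,970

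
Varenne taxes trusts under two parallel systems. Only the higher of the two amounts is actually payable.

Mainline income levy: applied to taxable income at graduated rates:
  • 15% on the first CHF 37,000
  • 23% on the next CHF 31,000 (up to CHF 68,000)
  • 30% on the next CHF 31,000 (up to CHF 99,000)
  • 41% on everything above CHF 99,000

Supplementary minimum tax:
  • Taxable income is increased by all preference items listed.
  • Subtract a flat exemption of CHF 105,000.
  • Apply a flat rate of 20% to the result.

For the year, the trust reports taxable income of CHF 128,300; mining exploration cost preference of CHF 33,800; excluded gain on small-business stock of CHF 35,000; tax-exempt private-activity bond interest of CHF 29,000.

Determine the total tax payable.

CHF 33,993

Mainline income levy:
  CHF 37,000 × 15% = CHF 5,550
  CHF 31,000 × 23% = CHF 7,130
  CHF 31,000 × 30% = CHF 9,300
  CHF 29,300 × 41% = CHF 12,013
  → CHF 33,993

Supplementary minimum tax:
  Adjusted income: CHF 128,300 + CHF 33,800 + CHF 35,000 + CHF 29,000 = CHF 226,100
  Less exemption CHF 105,000 → base CHF 121,100
  CHF 121,100 × 20% = CHF 24,220

CHF 33,993 > CHF 24,220, so the mainline income levy governs.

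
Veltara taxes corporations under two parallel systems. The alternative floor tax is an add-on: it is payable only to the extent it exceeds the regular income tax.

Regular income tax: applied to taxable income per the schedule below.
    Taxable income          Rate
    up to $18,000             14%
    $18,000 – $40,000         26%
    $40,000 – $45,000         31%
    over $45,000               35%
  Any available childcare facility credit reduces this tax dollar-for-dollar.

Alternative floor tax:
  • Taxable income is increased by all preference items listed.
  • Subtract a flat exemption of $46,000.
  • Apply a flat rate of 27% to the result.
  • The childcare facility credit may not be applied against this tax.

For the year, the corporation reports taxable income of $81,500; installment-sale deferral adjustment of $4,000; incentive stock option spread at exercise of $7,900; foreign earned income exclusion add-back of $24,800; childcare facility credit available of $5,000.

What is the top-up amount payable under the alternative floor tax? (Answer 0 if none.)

$1,929

Alternative floor tax:
  Adjusted income: $81,500 + $4,000 + $7,900 + $24,800 = $118,200
  Less exemption $46,000 → base $72,200
  $72,200 × 27% = $19,494

Regular income tax:
  $18,000 × 14% = $2,520
  $22,000 × 26% = $5,720
  $5,000 × 31% = $1,550
  $36,500 × 35% = $12,775
  → $22,565
  Less childcare facility credit $5,000 → $17,565

Excess of alternative floor tax over regular income tax: $19,494 − $17,565 = $1,929.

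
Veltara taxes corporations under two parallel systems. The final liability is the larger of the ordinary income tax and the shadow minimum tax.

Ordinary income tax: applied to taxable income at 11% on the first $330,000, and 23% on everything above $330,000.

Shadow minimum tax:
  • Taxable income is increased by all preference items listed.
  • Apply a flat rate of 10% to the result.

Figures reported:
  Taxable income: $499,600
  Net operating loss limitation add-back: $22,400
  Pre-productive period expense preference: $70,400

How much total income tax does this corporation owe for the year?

Ordinary income tax:
  $330,000 × 11% = $36,300
  $169,600 × 23% = $39,008
  → $75,308

Shadow minimum tax:
  Adjusted income: $499,600 + $22,400 + $70,400 = $592,400
  $592,400 × 10% = $59,240

$75,308 > $59,240, so the ordinary income tax governs.

$75,308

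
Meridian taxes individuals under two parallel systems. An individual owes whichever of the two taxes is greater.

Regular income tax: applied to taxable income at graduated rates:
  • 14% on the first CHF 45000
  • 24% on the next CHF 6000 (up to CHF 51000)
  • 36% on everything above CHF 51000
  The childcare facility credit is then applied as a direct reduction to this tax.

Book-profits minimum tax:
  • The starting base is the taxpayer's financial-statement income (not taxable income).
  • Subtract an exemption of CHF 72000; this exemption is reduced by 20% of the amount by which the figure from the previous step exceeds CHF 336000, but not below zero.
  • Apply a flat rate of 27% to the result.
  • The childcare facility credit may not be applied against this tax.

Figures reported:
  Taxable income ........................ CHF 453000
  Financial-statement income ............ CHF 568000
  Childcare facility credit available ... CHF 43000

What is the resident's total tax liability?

CHF 146448

Regular income tax:
  CHF 45000 × 14% = CHF 6300
  CHF 6000 × 24% = CHF 1440
  CHF 402000 × 36% = CHF 144720
  → CHF 152460
  Less childcare facility credit CHF 43000 → CHF 109460

Book-profits minimum tax:
  Base (financial-statement income): CHF 568000
  Exemption: CHF 72000 − 20% × (CHF 568000 − CHF 336000) = CHF 72000 − CHF 46400 = CHF 25600
  Base: CHF 568000 − CHF 25600 = CHF 542400
  CHF 542400 × 27% = CHF 146448

CHF 146448 > CHF 109460, so the book-profits minimum tax is the binding amount.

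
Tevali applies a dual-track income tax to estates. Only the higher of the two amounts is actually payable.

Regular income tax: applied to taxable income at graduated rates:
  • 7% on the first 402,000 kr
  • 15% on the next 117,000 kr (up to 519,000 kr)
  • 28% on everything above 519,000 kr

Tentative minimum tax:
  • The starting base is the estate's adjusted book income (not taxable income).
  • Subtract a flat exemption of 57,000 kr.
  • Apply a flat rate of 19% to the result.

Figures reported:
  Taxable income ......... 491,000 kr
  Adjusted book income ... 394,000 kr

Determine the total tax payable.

64,030 kr

Tentative minimum tax:
  Base (adjusted book income): 394,000 kr
  Less exemption 57,000 kr → base 337,000 kr
  337,000 kr × 19% = 64,030 kr

Regular income tax:
  402,000 kr × 7% = 28,140 kr
  89,000 kr × 15% = 13,350 kr
  → 41,490 kr

64,030 kr > 41,490 kr, so the tentative minimum tax is the binding amount.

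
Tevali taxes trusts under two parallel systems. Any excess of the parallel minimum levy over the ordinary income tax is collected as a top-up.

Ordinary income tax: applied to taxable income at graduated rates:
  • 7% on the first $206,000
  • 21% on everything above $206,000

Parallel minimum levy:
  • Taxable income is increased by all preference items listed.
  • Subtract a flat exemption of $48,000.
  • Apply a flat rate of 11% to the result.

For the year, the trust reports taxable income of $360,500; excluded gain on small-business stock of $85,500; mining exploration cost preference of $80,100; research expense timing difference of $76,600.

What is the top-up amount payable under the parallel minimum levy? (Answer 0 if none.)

Ordinary income tax:
  $206,000 × 7% = $14,420
  $154,500 × 21% = $32,445
  → $46,865

Parallel minimum levy:
  Adjusted income: $360,500 + $85,500 + $80,100 + $76,600 = $602,700
  Less exemption $48,000 → base $554,700
  $554,700 × 11% = $61,017

Excess of parallel minimum levy over ordinary income tax: $61,017 − $46,865 = $14,152.

$14,152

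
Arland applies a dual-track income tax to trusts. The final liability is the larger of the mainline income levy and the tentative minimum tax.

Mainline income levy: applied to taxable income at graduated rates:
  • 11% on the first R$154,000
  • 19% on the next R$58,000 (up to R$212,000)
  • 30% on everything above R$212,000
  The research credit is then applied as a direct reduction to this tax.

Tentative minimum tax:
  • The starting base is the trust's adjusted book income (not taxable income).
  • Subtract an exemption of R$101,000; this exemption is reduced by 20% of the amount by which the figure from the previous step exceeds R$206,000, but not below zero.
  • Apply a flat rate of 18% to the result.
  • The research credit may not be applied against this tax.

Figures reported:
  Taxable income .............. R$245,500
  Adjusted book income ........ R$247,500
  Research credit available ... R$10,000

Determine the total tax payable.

R$28,010

Tentative minimum tax:
  Base (adjusted book income): R$247,500
  Exemption: R$101,000 − 20% × (R$247,500 − R$206,000) = R$101,000 − R$8,300 = R$92,700
  Base: R$247,500 − R$92,700 = R$154,800
  R$154,800 × 18% = R$27,864

Mainline income levy:
  R$154,000 × 11% = R$16,940
  R$58,000 × 19% = R$11,020
  R$33,500 × 30% = R$10,050
  → R$38,010
  Less research credit R$10,000 → R$28,010

R$28,010 > R$27,864, so the mainline income levy governs.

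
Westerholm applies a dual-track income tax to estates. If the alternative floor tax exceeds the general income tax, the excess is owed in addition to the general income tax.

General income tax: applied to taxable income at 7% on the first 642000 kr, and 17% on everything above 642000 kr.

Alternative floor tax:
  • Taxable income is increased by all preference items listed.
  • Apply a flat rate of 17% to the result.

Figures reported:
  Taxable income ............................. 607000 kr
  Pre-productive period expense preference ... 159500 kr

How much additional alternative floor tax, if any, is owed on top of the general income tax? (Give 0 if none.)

Alternative floor tax:
  Adjusted income: 607000 kr + 159500 kr = 766500 kr
  766500 kr × 17% = 130305 kr

General income tax:
  607000 kr × 7% = 42490 kr

Excess of alternative floor tax over general income tax: 130305 kr − 42490 kr = 87815 kr.

87815 kr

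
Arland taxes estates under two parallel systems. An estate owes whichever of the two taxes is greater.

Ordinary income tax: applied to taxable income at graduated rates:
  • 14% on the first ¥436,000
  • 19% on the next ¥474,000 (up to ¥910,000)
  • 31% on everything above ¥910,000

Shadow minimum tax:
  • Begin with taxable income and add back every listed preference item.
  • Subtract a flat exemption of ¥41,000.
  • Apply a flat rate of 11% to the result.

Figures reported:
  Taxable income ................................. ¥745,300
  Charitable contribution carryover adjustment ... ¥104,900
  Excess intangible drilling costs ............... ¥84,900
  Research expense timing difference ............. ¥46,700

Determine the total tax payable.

¥119,807

Shadow minimum tax:
  Adjusted income: ¥745,300 + ¥104,900 + ¥84,900 + ¥46,700 = ¥981,800
  Less exemption ¥41,000 → base ¥940,800
  ¥940,800 × 11% = ¥103,488

Ordinary income tax:
  ¥436,000 × 14% = ¥61,040
  ¥309,300 × 19% = ¥58,767
  → ¥119,807

¥119,807 > ¥103,488, so the ordinary income tax governs.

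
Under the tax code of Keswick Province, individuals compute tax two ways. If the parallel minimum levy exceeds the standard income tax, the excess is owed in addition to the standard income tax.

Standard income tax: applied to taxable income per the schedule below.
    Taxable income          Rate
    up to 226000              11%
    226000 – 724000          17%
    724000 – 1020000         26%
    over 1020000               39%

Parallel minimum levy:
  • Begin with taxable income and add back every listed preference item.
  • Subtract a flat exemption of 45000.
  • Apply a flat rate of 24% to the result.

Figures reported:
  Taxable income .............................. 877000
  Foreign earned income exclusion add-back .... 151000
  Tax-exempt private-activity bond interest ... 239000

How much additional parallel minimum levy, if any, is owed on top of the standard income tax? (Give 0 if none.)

143980

Standard income tax:
  226000 × 11% = 24860
  498000 × 17% = 84660
  153000 × 26% = 39780
  → 149300

Parallel minimum levy:
  Adjusted income: 877000 + 151000 + 239000 = 1267000
  Less exemption 45000 → base 1222000
  1222000 × 24% = 293280

Excess of parallel minimum levy over standard income tax: 293280 − 149300 = 143980.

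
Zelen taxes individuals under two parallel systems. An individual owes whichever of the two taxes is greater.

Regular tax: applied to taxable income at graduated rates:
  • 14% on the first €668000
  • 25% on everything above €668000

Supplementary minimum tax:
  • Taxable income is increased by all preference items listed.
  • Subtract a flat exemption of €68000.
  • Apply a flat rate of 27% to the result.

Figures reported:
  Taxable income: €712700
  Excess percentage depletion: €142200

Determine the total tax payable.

Regular tax:
  €668000 × 14% = €93520
  €44700 × 25% = €11175
  → €104695

Supplementary minimum tax:
  Adjusted income: €712700 + €142200 = €854900
  Less exemption €68000 → base €786900
  €786900 × 27% = €212463

€212463 > €104695, so the supplementary minimum tax is the binding amount.

€212463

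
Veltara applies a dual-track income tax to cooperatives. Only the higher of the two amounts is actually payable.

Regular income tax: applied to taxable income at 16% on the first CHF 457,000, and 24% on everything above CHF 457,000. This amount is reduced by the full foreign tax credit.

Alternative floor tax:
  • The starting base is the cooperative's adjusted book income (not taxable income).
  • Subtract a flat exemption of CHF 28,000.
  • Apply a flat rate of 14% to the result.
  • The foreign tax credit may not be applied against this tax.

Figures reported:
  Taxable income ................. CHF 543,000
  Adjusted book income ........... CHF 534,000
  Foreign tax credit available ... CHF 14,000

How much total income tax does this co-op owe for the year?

Regular income tax:
  CHF 457,000 × 16% = CHF 73,120
  CHF 86,000 × 24% = CHF 20,640
  → CHF 93,760
  Less foreign tax credit CHF 14,000 → CHF 79,760

Alternative floor tax:
  Base (adjusted book income): CHF 534,000
  Less exemption CHF 28,000 → base CHF 506,000
  CHF 506,000 × 14% = CHF 70,840

CHF 79,760 > CHF 70,840, so the regular income tax governs.

CHF 79,760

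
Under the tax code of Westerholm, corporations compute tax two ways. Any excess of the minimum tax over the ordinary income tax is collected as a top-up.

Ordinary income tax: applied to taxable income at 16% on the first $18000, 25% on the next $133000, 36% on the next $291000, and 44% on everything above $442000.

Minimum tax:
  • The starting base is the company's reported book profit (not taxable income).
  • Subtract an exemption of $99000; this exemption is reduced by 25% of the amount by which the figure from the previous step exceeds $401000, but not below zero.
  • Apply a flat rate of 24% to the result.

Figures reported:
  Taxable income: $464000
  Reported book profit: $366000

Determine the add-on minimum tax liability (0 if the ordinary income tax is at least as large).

Ordinary income tax:
  $18000 × 16% = $2880
  $133000 × 25% = $33250
  $291000 × 36% = $104760
  $22000 × 44% = $9680
  → $150570

Minimum tax:
  Base (reported book profit): $366000
  Exemption: $366000 ≤ $401000, so full $99000 applies
  Base: $366000 − $99000 = $267000
  $267000 × 24% = $64080

$64080 ≤ $150570, so no add-on is due.

$0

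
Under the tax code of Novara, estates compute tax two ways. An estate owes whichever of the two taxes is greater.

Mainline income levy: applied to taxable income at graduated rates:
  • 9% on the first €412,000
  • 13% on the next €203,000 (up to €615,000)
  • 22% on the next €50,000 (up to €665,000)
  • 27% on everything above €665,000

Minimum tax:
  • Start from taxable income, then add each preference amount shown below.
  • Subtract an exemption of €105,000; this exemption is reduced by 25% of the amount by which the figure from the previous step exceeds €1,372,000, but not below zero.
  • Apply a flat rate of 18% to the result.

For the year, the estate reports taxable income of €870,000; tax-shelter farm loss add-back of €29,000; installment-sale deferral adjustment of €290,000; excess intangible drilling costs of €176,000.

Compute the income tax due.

Minimum tax:
  Adjusted income: €870,000 + €29,000 + €290,000 + €176,000 = €1,365,000
  Exemption: €1,365,000 ≤ €1,372,000, so full €105,000 applies
  Base: €1,365,000 − €105,000 = €1,260,000
  €1,260,000 × 18% = €226,800

Mainline income levy:
  €412,000 × 9% = €37,080
  €203,000 × 13% = €26,390
  €50,000 × 22% = €11,000
  €205,000 × 27% = €55,350
  → €129,820

€226,800 > €129,820, so the minimum tax is the binding amount.

€226,800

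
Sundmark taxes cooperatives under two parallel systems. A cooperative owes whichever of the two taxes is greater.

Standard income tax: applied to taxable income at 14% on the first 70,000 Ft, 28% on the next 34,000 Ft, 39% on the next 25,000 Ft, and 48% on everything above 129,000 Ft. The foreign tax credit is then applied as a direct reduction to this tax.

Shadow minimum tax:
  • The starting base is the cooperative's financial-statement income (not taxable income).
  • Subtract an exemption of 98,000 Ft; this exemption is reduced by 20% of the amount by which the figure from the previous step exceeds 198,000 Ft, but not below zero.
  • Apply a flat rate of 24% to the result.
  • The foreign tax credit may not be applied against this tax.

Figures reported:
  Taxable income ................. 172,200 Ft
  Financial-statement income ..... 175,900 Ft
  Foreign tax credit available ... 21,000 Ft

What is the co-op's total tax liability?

Standard income tax:
  70,000 Ft × 14% = 9,800 Ft
  34,000 Ft × 28% = 9,520 Ft
  25,000 Ft × 39% = 9,750 Ft
  43,200 Ft × 48% = 20,736 Ft
  → 49,806 Ft
  Less foreign tax credit 21,000 Ft → 28,806 Ft

Shadow minimum tax:
  Base (financial-statement income): 175,900 Ft
  Exemption: 175,900 Ft ≤ 198,000 Ft, so full 98,000 Ft applies
  Base: 175,900 Ft − 98,000 Ft = 77,900 Ft
  77,900 Ft × 24% = 18,696 Ft

28,806 Ft > 18,696 Ft, so the standard income tax governs.

28,806 Ft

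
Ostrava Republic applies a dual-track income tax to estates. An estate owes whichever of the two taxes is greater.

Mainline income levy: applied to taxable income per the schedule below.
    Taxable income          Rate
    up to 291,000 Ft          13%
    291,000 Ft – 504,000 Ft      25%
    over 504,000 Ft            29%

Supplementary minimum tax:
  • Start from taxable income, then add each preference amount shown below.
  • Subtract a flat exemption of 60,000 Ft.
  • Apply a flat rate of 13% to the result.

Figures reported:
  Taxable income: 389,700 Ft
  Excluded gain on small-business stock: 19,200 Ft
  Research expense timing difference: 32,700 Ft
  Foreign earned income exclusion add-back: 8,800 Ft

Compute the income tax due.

62,505 Ft

Supplementary minimum tax:
  Adjusted income: 389,700 Ft + 19,200 Ft + 32,700 Ft + 8,800 Ft = 450,400 Ft
  Less exemption 60,000 Ft → base 390,400 Ft
  390,400 Ft × 13% = 50,752 Ft

Mainline income levy:
  291,000 Ft × 13% = 37,830 Ft
  98,700 Ft × 25% = 24,675 Ft
  → 62,505 Ft

62,505 Ft > 50,752 Ft, so the mainline income levy governs.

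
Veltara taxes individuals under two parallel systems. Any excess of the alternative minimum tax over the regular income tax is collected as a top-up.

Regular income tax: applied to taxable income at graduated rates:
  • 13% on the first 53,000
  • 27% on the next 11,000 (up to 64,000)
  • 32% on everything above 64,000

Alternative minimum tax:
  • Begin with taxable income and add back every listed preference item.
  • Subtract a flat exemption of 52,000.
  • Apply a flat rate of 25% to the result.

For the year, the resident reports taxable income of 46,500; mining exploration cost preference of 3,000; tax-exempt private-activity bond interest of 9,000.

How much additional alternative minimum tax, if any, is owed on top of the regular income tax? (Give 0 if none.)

Regular income tax:
  46,500 × 13% = 6,045

Alternative minimum tax:
  Adjusted income: 46,500 + 3,000 + 9,000 = 58,500
  Less exemption 52,000 → base 6,500
  6,500 × 25% = 1,625

1,625 ≤ 6,045, so no add-on is due.

0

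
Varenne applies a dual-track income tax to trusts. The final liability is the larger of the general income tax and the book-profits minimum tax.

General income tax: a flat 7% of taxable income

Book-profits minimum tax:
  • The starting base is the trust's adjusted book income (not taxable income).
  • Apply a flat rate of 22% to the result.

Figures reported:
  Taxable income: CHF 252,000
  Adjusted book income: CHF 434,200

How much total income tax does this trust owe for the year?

CHF 95,524

Book-profits minimum tax:
  Base (adjusted book income): CHF 434,200
  CHF 434,200 × 22% = CHF 95,524

General income tax:
  CHF 252,000 × 7% = CHF 17,640

CHF 95,524 > CHF 17,640, so the book-profits minimum tax is the binding amount.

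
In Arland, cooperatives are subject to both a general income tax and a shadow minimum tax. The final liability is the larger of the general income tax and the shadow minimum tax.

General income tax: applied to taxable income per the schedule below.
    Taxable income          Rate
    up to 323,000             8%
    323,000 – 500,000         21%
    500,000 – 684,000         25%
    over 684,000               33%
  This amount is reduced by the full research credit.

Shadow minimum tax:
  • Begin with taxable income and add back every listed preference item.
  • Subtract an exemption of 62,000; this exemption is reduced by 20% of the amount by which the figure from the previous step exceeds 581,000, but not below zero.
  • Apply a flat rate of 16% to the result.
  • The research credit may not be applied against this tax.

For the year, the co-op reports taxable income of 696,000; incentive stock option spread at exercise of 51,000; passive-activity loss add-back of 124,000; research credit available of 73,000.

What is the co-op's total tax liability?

Shadow minimum tax:
  Adjusted income: 696,000 + 51,000 + 124,000 = 871,000
  Exemption: 62,000 − 20% × (871,000 − 581,000) = 62,000 − 58,000 = 4,000
  Base: 871,000 − 4,000 = 867,000
  867,000 × 16% = 138,720

General income tax:
  323,000 × 8% = 25,840
  177,000 × 21% = 37,170
  184,000 × 25% = 46,000
  12,000 × 33% = 3,960
  → 112,970
  Less research credit 73,000 → 39,970

138,720 > 39,970, so the shadow minimum tax is the binding amount.

138,720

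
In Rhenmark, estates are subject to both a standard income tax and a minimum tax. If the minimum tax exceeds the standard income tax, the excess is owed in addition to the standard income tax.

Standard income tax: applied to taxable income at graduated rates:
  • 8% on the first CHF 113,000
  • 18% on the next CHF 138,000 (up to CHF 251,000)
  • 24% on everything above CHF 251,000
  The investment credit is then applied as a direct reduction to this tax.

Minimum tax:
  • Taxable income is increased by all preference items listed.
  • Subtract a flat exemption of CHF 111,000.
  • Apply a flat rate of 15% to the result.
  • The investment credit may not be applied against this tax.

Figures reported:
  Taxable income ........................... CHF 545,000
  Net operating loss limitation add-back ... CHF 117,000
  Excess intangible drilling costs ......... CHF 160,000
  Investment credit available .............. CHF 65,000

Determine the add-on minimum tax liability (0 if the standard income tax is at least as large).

CHF 67,210

Minimum tax:
  Adjusted income: CHF 545,000 + CHF 117,000 + CHF 160,000 = CHF 822,000
  Less exemption CHF 111,000 → base CHF 711,000
  CHF 711,000 × 15% = CHF 106,650

Standard income tax:
  CHF 113,000 × 8% = CHF 9,040
  CHF 138,000 × 18% = CHF 24,840
  CHF 294,000 × 24% = CHF 70,560
  → CHF 104,440
  Less investment credit CHF 65,000 → CHF 39,440

Excess of minimum tax over standard income tax: CHF 106,650 − CHF 39,440 = CHF 67,210.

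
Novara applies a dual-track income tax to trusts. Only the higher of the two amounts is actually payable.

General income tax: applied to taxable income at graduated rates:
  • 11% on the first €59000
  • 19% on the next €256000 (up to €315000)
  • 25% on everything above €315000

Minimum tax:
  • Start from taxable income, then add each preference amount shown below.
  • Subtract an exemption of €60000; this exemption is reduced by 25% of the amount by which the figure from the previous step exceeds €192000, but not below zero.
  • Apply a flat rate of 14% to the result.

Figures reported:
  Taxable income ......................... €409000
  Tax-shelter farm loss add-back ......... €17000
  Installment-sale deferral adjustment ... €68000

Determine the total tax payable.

Minimum tax:
  Adjusted income: €409000 + €17000 + €68000 = €494000
  Exemption: 25% × (€494000 − €192000) = €75500 ≥ €60000, so the exemption is fully phased out
  Base: €494000 − €0 = €494000
  €494000 × 14% = €69160

General income tax:
  €59000 × 11% = €6490
  €256000 × 19% = €48640
  €94000 × 25% = €23500
  → €78630

€78630 > €69160, so the general income tax governs.

€78630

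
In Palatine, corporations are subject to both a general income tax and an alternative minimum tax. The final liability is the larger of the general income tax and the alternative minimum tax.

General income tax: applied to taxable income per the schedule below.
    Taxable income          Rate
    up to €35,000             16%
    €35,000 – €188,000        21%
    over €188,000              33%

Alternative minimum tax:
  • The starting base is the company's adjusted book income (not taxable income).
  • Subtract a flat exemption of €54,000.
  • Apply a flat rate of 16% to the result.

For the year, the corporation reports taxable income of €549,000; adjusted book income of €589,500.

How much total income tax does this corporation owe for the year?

€156,860

Alternative minimum tax:
  Base (adjusted book income): €589,500
  Less exemption €54,000 → base €535,500
  €535,500 × 16% = €85,680

General income tax:
  €35,000 × 16% = €5,600
  €153,000 × 21% = €32,130
  €361,000 × 33% = €119,130
  → €156,860

€156,860 > €85,680, so the general income tax governs.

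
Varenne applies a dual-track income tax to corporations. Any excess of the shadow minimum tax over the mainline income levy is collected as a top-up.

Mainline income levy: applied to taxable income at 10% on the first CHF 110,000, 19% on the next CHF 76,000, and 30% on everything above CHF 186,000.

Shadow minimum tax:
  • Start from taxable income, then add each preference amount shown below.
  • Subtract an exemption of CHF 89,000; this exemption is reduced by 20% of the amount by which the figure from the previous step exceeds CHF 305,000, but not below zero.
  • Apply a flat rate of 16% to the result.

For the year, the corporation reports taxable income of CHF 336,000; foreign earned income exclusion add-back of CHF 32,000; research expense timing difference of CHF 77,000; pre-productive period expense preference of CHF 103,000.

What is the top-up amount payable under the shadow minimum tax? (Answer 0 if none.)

CHF 10,776

Shadow minimum tax:
  Adjusted income: CHF 336,000 + CHF 32,000 + CHF 77,000 + CHF 103,000 = CHF 548,000
  Exemption: CHF 89,000 − 20% × (CHF 548,000 − CHF 305,000) = CHF 89,000 − CHF 48,600 = CHF 40,400
  Base: CHF 548,000 − CHF 40,400 = CHF 507,600
  CHF 507,600 × 16% = CHF 81,216

Mainline income levy:
  CHF 110,000 × 10% = CHF 11,000
  CHF 76,000 × 19% = CHF 14,440
  CHF 150,000 × 30% = CHF 45,000
  → CHF 70,440

Excess of shadow minimum tax over mainline income levy: CHF 81,216 − CHF 70,440 = CHF 10,776.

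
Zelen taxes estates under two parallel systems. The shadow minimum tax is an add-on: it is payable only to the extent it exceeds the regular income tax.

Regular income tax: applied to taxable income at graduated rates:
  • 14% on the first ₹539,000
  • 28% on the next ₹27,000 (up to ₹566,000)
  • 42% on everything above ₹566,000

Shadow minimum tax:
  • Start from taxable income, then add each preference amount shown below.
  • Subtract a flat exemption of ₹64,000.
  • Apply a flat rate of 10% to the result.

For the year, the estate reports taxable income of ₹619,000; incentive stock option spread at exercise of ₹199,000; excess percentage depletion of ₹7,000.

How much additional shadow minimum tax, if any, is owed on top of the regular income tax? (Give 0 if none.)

Regular income tax:
  ₹539,000 × 14% = ₹75,460
  ₹27,000 × 28% = ₹7,560
  ₹53,000 × 42% = ₹22,260
  → ₹105,280

Shadow minimum tax:
  Adjusted income: ₹619,000 + ₹199,000 + ₹7,000 = ₹825,000
  Less exemption ₹64,000 → base ₹761,000
  ₹761,000 × 10% = ₹76,100

₹76,100 ≤ ₹105,280, so no add-on is due.

₹0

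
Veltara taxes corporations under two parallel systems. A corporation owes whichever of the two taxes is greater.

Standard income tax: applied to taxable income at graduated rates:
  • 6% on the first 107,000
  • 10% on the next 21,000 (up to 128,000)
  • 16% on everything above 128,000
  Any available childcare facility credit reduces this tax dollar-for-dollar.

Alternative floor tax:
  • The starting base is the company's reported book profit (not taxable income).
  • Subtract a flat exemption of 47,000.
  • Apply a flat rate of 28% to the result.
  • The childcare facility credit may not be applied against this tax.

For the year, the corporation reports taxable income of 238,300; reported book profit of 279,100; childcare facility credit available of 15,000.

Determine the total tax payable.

64,988

Standard income tax:
  107,000 × 6% = 6,420
  21,000 × 10% = 2,100
  110,300 × 16% = 17,648
  → 26,168
  Less childcare facility credit 15,000 → 11,168

Alternative floor tax:
  Base (reported book profit): 279,100
  Less exemption 47,000 → base 232,100
  232,100 × 28% = 64,988

64,988 > 11,168, so the alternative floor tax is the binding amount.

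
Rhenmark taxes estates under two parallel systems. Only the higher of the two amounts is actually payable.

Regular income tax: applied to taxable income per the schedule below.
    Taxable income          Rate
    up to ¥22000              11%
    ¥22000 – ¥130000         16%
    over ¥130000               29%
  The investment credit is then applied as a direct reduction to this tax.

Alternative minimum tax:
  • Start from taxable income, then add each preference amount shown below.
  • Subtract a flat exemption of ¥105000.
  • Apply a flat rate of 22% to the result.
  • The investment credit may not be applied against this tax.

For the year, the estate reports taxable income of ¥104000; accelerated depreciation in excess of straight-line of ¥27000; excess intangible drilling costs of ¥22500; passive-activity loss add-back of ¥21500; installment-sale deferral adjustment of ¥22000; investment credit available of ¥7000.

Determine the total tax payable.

¥20240

Alternative minimum tax:
  Adjusted income: ¥104000 + ¥27000 + ¥22500 + ¥21500 + ¥22000 = ¥197000
  Less exemption ¥105000 → base ¥92000
  ¥92000 × 22% = ¥20240

Regular income tax:
  ¥22000 × 11% = ¥2420
  ¥82000 × 16% = ¥13120
  → ¥15540
  Less investment credit ¥7000 → ¥8540

¥20240 > ¥8540, so the alternative minimum tax is the binding amount.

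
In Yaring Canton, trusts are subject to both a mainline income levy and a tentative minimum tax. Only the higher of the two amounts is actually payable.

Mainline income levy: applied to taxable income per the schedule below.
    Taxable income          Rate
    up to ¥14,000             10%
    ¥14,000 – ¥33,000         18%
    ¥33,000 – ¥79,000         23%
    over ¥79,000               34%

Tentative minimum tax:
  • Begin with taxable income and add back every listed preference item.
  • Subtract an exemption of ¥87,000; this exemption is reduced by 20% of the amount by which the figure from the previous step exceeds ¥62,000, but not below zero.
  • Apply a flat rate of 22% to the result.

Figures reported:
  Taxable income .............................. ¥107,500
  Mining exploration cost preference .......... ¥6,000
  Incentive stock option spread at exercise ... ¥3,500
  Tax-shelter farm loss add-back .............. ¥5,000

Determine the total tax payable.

¥25,090

Tentative minimum tax:
  Adjusted income: ¥107,500 + ¥6,000 + ¥3,500 + ¥5,000 = ¥122,000
  Exemption: ¥87,000 − 20% × (¥122,000 − ¥62,000) = ¥87,000 − ¥12,000 = ¥75,000
  Base: ¥122,000 − ¥75,000 = ¥47,000
  ¥47,000 × 22% = ¥10,340

Mainline income levy:
  ¥14,000 × 10% = ¥1,400
  ¥19,000 × 18% = ¥3,420
  ¥46,000 × 23% = ¥10,580
  ¥28,500 × 34% = ¥9,690
  → ¥25,090

¥25,090 > ¥10,340, so the mainline income levy governs.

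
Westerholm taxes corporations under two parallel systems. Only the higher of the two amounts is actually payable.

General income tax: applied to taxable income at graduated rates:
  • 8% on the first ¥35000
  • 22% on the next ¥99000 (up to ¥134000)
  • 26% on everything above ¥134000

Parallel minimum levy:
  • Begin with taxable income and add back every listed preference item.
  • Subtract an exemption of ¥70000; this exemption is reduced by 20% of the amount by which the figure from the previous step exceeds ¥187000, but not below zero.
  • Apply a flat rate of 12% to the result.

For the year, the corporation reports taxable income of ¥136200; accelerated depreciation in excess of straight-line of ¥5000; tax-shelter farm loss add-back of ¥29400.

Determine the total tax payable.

General income tax:
  ¥35000 × 8% = ¥2800
  ¥99000 × 22% = ¥21780
  ¥2200 × 26% = ¥572
  → ¥25152

Parallel minimum levy:
  Adjusted income: ¥136200 + ¥5000 + ¥29400 = ¥170600
  Exemption: ¥170600 ≤ ¥187000, so full ¥70000 applies
  Base: ¥170600 − ¥70000 = ¥100600
  ¥100600 × 12% = ¥12072

¥25152 > ¥12072, so the general income tax governs.

¥25152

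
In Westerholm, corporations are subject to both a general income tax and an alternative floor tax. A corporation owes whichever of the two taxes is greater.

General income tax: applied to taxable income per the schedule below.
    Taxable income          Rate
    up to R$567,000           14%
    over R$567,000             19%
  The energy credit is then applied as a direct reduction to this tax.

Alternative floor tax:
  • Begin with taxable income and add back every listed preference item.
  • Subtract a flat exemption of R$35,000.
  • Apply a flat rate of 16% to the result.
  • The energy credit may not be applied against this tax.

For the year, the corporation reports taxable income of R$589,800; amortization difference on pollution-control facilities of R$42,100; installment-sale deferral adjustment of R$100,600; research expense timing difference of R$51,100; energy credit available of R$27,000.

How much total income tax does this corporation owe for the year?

General income tax:
  R$567,000 × 14% = R$79,380
  R$22,800 × 19% = R$4,332
  → R$83,712
  Less energy credit R$27,000 → R$56,712

Alternative floor tax:
  Adjusted income: R$589,800 + R$42,100 + R$100,600 + R$51,100 = R$783,600
  Less exemption R$35,000 → base R$748,600
  R$748,600 × 16% = R$119,776

R$119,776 > R$56,712, so the alternative floor tax is the binding amount.

R$119,776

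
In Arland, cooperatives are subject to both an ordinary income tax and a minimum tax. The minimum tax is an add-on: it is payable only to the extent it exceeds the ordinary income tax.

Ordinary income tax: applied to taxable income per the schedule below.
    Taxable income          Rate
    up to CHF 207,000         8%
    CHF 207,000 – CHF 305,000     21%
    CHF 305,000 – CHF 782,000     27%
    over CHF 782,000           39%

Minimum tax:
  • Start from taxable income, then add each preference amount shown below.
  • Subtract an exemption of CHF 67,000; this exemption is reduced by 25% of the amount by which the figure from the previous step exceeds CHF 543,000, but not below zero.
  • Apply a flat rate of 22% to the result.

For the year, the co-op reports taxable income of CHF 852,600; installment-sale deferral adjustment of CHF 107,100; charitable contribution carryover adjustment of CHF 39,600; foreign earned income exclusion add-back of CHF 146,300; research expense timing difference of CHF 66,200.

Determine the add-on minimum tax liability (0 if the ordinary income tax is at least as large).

Ordinary income tax:
  CHF 207,000 × 8% = CHF 16,560
  CHF 98,000 × 21% = CHF 20,580
  CHF 477,000 × 27% = CHF 128,790
  CHF 70,600 × 39% = CHF 27,534
  → CHF 193,464

Minimum tax:
  Adjusted income: CHF 852,600 + CHF 107,100 + CHF 39,600 + CHF 146,300 + CHF 66,200 = CHF 1,211,800
  Exemption: 25% × (CHF 1,211,800 − CHF 543,000) = CHF 167,200 ≥ CHF 67,000, so the exemption is fully phased out
  Base: CHF 1,211,800 − CHF 0 = CHF 1,211,800
  CHF 1,211,800 × 22% = CHF 266,596

Excess of minimum tax over ordinary income tax: CHF 266,596 − CHF 193,464 = CHF 73,132.

CHF 73,132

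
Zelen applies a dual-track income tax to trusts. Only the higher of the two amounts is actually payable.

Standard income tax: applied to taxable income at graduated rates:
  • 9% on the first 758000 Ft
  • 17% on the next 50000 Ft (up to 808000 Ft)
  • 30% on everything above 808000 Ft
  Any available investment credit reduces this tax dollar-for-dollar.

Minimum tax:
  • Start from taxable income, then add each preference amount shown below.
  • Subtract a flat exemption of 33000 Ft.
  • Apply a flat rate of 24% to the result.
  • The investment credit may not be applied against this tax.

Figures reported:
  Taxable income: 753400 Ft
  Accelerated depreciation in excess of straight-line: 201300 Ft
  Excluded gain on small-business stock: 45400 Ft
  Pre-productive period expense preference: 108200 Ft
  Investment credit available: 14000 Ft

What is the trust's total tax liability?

Standard income tax:
  753400 Ft × 9% = 67806 Ft
  Less investment credit 14000 Ft → 53806 Ft

Minimum tax:
  Adjusted income: 753400 Ft + 201300 Ft + 45400 Ft + 108200 Ft = 1108300 Ft
  Less exemption 33000 Ft → base 1075300 Ft
  1075300 Ft × 24% = 258072 Ft

258072 Ft > 53806 Ft, so the minimum tax is the binding amount.

258072 Ft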